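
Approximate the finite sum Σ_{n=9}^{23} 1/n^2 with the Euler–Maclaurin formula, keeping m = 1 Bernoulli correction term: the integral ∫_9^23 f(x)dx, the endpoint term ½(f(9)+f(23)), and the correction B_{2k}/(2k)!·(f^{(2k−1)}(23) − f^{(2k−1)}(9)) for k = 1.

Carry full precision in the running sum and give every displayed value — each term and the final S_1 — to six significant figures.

S_1 ≈ 0.0749658

The integral term ∫_9^23 1/x^2 dx = 0.0676329.
Boundary: ½(f(9) + f(23)) = ½(0.0123457 + 0.00189036) = 0.00711802.
So far: 0.0747509.
k=1: B_{2}/(2)! × [f^{(1)}(23) − f^{(1)}(9)] = 1/12 × (-0.000164379 − (-0.00274348)) = 0.000214925.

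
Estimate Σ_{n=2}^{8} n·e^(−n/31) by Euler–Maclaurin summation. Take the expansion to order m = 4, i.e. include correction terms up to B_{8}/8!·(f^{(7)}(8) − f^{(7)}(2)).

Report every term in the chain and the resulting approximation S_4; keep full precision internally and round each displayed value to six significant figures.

∫_2^8 x·e^(−x/31) dx evaluates to 25.0766.
Boundary: ½(f(2) + f(8)) = ½(1.87504 + 6.18036) = 4.02770.
So far: 29.1043.
k=1: B_{2}/(2)! × [f^{(1)}(8) − f^{(1)}(2)] = 1/12 × (0.573179 − 0.877036) = -0.0253214.
Running total after k=1: 29.0790.
k=2: B_{4}/(4)! × [f^{(3)}(8) − f^{(3)}(2)] = −1/720 × (0.00220423 − 0.00286376) = 9.16014e-07.
Running total after k=2: 29.0790.
k=3: B_{6}/(6)! × [f^{(5)}(8) − f^{(5)}(2)] = 1/30240 × (3.96673e-06 − 5.01030e-06) = -3.45096e-11.
Running total after k=3: 29.0790.
k=4: B_{8}/(8)! × [f^{(7)}(8) − f^{(7)}(2)] = −1/1209600 × (5.86865e-09 − 7.32635e-09) = 1.20511e-15.

S_4 ≈ 29.0790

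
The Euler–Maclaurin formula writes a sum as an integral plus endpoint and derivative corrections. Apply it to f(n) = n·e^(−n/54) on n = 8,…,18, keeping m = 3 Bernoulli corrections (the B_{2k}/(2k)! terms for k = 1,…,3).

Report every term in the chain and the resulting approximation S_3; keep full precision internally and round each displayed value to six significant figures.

S_3 ≈ 110.994

Integral: ∫_8^18 x·e^(−x/54) dx = 101.118.
½[f(8) + f(18)] = ½[6.89843 + 12.8976] = 9.89800.
So far: 111.016.
Order-1 term: 1/12 · (0.477688 − 0.734555) = -0.0214056.
Partial sum through k=1: 110.994.
Order-2 term: −1/720 · (0.000655264 − 0.000843334) = 2.61208e-07.
Partial sum through k=2: 110.994.
Order-3 term: 1/30240 · (3.93248e-07 − 4.92031e-07) = -3.26663e-12.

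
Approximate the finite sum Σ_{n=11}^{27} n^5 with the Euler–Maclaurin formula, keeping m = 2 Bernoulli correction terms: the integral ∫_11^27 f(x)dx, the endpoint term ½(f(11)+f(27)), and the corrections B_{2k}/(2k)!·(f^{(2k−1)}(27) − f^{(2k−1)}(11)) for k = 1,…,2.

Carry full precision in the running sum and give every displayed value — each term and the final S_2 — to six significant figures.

S_2 ≈ 7.17451e+07

The integral term ∫_11^27 x^5 dx = 6.42748e+07.
Boundary: ½(f(11) + f(27)) = ½(161051 + 1.43489e+07) = 7.25498e+06.
So far: 7.15298e+07.
Order-1 term: 1/12 · (2.65720e+06 − 73205.0) = 215333.
Running total after k=1: 7.17451e+07.
Order-2 term: −1/720 · (43740.0 − 7260.00) = -50.6667.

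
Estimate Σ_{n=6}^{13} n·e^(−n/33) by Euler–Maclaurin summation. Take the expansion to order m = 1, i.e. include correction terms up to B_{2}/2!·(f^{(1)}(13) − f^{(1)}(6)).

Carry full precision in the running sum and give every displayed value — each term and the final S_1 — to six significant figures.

S_1 ≈ 56.1705

Integral: ∫_6^13 x·e^(−x/33) dx = 49.3085.
Endpoint term: (f(6) + f(13))/2 = (5.00252 + 8.76713)/2 = 6.88483.
Running total after boundary: 56.1933.
k=1: B_{2}/(2)! × [f^{(1)}(13) − f^{(1)}(6)] = 1/12 × (0.408724 − 0.682161) = -0.0227864.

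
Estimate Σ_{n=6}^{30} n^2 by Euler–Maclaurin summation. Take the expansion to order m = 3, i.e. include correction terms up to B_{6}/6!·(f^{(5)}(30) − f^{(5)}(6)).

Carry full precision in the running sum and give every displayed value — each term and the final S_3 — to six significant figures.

S_3 ≈ 9400.00

∫_6^30 x^2 dx evaluates to 8928.00.
Endpoint term: (f(6) + f(30))/2 = (36.0000 + 900.000)/2 = 468.000.
Running total after boundary: 9396.00.
k=1: B_{2}/(2)! × [f^{(1)}(30) − f^{(1)}(6)] = 1/12 × (60.0000 − 12.0000) = 4.00000.
Running total after k=1: 9400.00.
k=2: B_{4}/(4)! × [f^{(3)}(30) − f^{(3)}(6)] = −1/720 × (0.00000 − 0.00000) = 0.00000.
Running total after k=2: 9400.00.
k=3: B_{6}/(6)! × [f^{(5)}(30) − f^{(5)}(6)] = 1/30240 × (0.00000 − 0.00000) = 0.00000.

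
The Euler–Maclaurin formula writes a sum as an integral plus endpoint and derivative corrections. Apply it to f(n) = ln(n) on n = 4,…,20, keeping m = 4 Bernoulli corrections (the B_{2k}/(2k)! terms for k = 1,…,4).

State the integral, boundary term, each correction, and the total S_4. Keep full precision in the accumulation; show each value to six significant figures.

S_4 ≈ 40.5439

The integral term ∫_4^20 ln(x) dx = 38.3695.
Endpoint term: (f(4) + f(20))/2 = (1.38629 + 2.99573)/2 = 2.19101.
Integral + boundary = 40.5605.
Correction k=1: B_{2}/2! · (f^{(1)}(20) − f^{(1)}(4)) = 1/12 · (0.0500000 − 0.250000) = -0.0166667.
After k=1: 40.5438.
Correction k=2: B_{4}/4! · (f^{(3)}(20) − f^{(3)}(4)) = −1/720 · (0.000250000 − 0.0312500) = 4.30556e-05.
After k=2: 40.5439.
Correction k=3: B_{6}/6! · (f^{(5)}(20) − f^{(5)}(4)) = 1/30240 · (7.50000e-06 − 0.0234375) = -7.74802e-07.
After k=3: 40.5439.
Correction k=4: B_{8}/8! · (f^{(7)}(20) − f^{(7)}(4)) = −1/1209600 · (5.62500e-07 − 0.0439453) = 3.63300e-08.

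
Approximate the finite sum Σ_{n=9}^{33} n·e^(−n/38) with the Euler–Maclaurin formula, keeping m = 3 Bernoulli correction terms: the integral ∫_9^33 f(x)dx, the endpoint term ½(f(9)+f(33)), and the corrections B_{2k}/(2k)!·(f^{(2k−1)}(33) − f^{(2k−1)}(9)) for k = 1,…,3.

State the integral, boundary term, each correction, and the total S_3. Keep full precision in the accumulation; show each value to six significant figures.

S_3 ≈ 287.673

Integral: ∫_9^33 x·e^(−x/38) dx = 277.244.
Boundary: ½(f(9) + f(33)) = ½(7.10204 + 13.8472) = 10.4746.
Running total after boundary: 287.718.
Correction k=1: B_{2}/2! · (f^{(1)}(33) − f^{(1)}(9)) = 1/12 · (0.0552123 − 0.602220) = -0.0455840.
Partial sum through k=1: 287.673.
Correction k=2: B_{4}/4! · (f^{(3)}(33) − f^{(3)}(9)) = −1/720 · (0.000619418 − 0.00151001) = 1.23693e-06.
Partial sum through k=2: 287.673.
Correction k=3: B_{6}/6! · (f^{(5)}(33) − f^{(5)}(9)) = 1/30240 · (8.31441e-07 − 1.80261e-06) = -3.21153e-11.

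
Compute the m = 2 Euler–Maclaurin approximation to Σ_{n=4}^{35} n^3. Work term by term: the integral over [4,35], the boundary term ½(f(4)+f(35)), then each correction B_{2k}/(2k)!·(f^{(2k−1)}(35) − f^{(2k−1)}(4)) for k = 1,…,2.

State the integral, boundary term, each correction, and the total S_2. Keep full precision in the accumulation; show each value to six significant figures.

S_2 ≈ 396864

The integral term ∫_4^35 x^3 dx = 375092.
Endpoint term: (f(4) + f(35))/2 = (64.0000 + 42875.0)/2 = 21469.5.
Running total after boundary: 396562.
Correction k=1: B_{2}/2! · (f^{(1)}(35) − f^{(1)}(4)) = 1/12 · (3675.00 − 48.0000) = 302.250.
After k=1: 396864.
Correction k=2: B_{4}/4! · (f^{(3)}(35) − f^{(3)}(4)) = −1/720 · (6.00000 − 6.00000) = 0.00000.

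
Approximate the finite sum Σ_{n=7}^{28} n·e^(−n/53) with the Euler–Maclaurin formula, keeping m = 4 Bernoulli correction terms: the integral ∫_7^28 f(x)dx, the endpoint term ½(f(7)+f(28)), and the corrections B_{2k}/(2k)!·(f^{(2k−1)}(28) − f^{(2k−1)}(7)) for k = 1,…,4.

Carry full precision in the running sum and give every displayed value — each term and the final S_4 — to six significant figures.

∫_7^28 x·e^(−x/53) dx evaluates to 255.378.
Endpoint term: (f(7) + f(28))/2 = (6.13392 + 16.5089)/2 = 11.3214.
Running total after boundary: 266.700.
Order-1 term: 1/12 · (0.278116 − 0.760540) = -0.0402021.
Partial sum through k=1: 266.660.
Order-2 term: −1/720 · (0.000518806 − 0.000894657) = 5.22014e-07.
Partial sum through k=2: 266.660.
Order-3 term: 1/30240 · (3.34141e-07 − 5.40606e-07) = -6.82752e-12.
Partial sum through k=3: 266.660.
Order-4 term: −1/1209600 · (1.72157e-10 − 2.71526e-10) = 8.21500e-17.

S_4 ≈ 266.660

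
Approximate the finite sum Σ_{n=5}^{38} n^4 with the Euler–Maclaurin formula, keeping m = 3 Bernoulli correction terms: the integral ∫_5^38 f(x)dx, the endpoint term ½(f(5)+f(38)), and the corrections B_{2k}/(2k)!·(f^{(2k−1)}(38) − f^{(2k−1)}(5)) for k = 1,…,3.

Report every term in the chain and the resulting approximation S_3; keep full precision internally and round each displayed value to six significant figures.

S_3 ≈ 1.69075e+07

Integral: ∫_5^38 x^4 dx = 1.58464e+07.
Endpoint term: (f(5) + f(38))/2 = (625.000 + 2.08514e+06)/2 = 1.04288e+06.
So far: 1.68893e+07.
k=1: B_{2}/(2)! × [f^{(1)}(38) − f^{(1)}(5)] = 1/12 × (219488 − 500.000) = 18249.0.
After k=1: 1.69075e+07.
k=2: B_{4}/(4)! × [f^{(3)}(38) − f^{(3)}(5)] = −1/720 × (912.000 − 120.000) = -1.10000.
After k=2: 1.69075e+07.
k=3: B_{6}/(6)! × [f^{(5)}(38) − f^{(5)}(5)] = 1/30240 × (0.00000 − 0.00000) = 0.00000.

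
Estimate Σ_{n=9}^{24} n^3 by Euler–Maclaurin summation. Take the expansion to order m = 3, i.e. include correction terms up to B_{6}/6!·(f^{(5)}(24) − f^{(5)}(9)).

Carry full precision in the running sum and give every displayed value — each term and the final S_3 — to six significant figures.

Integral: ∫_9^24 x^3 dx = 81303.8.
Endpoint term: (f(9) + f(24))/2 = (729.000 + 13824.0)/2 = 7276.50.
Running total after boundary: 88580.2.
Order-1 term: 1/12 · (1728.00 − 243.000) = 123.750.
Partial sum through k=1: 88704.0.
Order-2 term: −1/720 · (6.00000 − 6.00000) = 0.00000.
Partial sum through k=2: 88704.0.
Order-3 term: 1/30240 · (0.00000 − 0.00000) = 0.00000.

S_3 ≈ 88704.0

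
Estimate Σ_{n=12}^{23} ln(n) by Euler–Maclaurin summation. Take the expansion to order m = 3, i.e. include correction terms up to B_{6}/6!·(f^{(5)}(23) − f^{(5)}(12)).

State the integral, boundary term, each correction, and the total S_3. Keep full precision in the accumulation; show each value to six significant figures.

∫_12^23 ln(x) dx evaluates to 31.2975.
½[f(12) + f(23)] = ½[2.48491 + 3.13549] = 2.81020.
So far: 34.1077.
k=1: B_{2}/(2)! × [f^{(1)}(23) − f^{(1)}(12)] = 1/12 × (0.0434783 − 0.0833333) = -0.00332126.
Partial sum through k=1: 34.1044.
k=2: B_{4}/(4)! × [f^{(3)}(23) − f^{(3)}(12)] = −1/720 × (0.000164379 − 0.00115741) = 1.37921e-06.
Partial sum through k=2: 34.1044.
k=3: B_{6}/(6)! × [f^{(5)}(23) − f^{(5)}(12)] = 1/30240 × (3.72883e-06 − 9.64506e-05) = -3.06620e-09.

S_3 ≈ 34.1044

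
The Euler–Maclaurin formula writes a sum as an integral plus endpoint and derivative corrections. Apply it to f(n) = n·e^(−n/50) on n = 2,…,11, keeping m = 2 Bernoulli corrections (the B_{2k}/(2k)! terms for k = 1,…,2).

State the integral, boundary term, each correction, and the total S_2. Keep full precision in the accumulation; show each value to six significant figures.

Integral: ∫_2^11 x·e^(−x/50) dx = 50.3702.
½[f(2) + f(11)] = ½[1.92158 + 8.82771] = 5.37464.
Running total after boundary: 55.7449.
k=1: B_{2}/(2)! × [f^{(1)}(11) − f^{(1)}(2)] = 1/12 × (0.625965 − 0.922358) = -0.0246994.
Partial sum through k=1: 55.7202.
k=2: B_{4}/(4)! × [f^{(3)}(11) − f^{(3)}(2)] = −1/720 × (0.000892401 − 0.00113757) = 3.40519e-07.

S_2 ≈ 55.7202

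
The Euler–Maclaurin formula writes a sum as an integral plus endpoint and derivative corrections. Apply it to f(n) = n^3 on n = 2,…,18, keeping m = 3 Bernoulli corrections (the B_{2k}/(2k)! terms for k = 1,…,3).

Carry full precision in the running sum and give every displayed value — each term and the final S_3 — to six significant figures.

Integral: ∫_2^18 x^3 dx = 26240.0.
½[f(2) + f(18)] = ½[8.00000 + 5832.00] = 2920.00.
Integral + boundary = 29160.0.
k=1: B_{2}/(2)! × [f^{(1)}(18) − f^{(1)}(2)] = 1/12 × (972.000 − 12.0000) = 80.0000.
Running total after k=1: 29240.0.
k=2: B_{4}/(4)! × [f^{(3)}(18) − f^{(3)}(2)] = −1/720 × (6.00000 − 6.00000) = 0.00000.
Running total after k=2: 29240.0.
k=3: B_{6}/(6)! × [f^{(5)}(18) − f^{(5)}(2)] = 1/30240 × (0.00000 − 0.00000) = 0.00000.

S_3 ≈ 29240.0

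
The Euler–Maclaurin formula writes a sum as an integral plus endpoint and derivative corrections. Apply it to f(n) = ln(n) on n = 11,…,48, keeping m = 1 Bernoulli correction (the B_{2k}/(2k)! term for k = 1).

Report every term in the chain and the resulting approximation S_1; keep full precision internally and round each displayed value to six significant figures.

S_1 ≈ 125.570

∫_11^48 ln(x) dx evaluates to 122.441.
Boundary: ½(f(11) + f(48)) = ½(2.39790 + 3.87120) = 3.13455.
Integral + boundary = 125.575.
Order-1 term: 1/12 · (0.0208333 − 0.0909091) = -0.00583965.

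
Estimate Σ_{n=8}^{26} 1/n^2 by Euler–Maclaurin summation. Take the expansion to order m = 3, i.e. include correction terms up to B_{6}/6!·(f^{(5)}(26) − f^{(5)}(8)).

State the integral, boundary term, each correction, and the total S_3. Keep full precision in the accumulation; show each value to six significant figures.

∫_8^26 1/x^2 dx evaluates to 0.0865385.
Endpoint term: (f(8) + f(26))/2 = (0.0156250 + 0.00147929)/2 = 0.00855214.
So far: 0.0950906.
k=1: B_{2}/(2)! × [f^{(1)}(26) − f^{(1)}(8)] = 1/12 × (-0.000113792 − (-0.00390625)) = 0.000316038.
After k=1: 0.0954066.
k=2: B_{4}/(4)! × [f^{(3)}(26) − f^{(3)}(8)] = −1/720 × (-2.01997e-06 − (-0.000732422)) = -1.01445e-06.
After k=2: 0.0954056.
k=3: B_{6}/(6)! × [f^{(5)}(26) − f^{(5)}(8)] = 1/30240 × (-8.96436e-08 − (-0.000343323)) = 1.13503e-08.

S_3 ≈ 0.0954056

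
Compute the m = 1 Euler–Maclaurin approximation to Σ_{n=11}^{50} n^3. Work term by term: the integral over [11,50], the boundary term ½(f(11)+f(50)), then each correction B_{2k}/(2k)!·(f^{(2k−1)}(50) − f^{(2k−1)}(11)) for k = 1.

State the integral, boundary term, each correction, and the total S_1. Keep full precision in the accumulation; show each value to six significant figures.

The integral term ∫_11^50 x^3 dx = 1.55884e+06.
½[f(11) + f(50)] = ½[1331.00 + 125000] = 63165.5.
So far: 1.62201e+06.
Order-1 term: 1/12 · (7500.00 − 363.000) = 594.750.

S_1 ≈ 1.62260e+06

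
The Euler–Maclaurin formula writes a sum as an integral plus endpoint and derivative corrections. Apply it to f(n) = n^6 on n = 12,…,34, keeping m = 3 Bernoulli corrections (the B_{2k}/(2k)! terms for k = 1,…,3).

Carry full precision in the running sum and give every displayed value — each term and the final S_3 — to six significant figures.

The integral term ∫_12^34 x^6 dx = 7.49822e+09.
Boundary: ½(f(12) + f(34)) = ½(2.98598e+06 + 1.54480e+09) = 7.73895e+08.
So far: 8.27211e+09.
k=1: B_{2}/(2)! × [f^{(1)}(34) − f^{(1)}(12)] = 1/12 × (2.72613e+08 − 1.49299e+06) = 2.25933e+07.
Running total after k=1: 8.29471e+09.
k=2: B_{4}/(4)! × [f^{(3)}(34) − f^{(3)}(12)] = −1/720 × (4.71648e+06 − 207360) = -6262.67.
Running total after k=2: 8.29470e+09.
k=3: B_{6}/(6)! × [f^{(5)}(34) − f^{(5)}(12)] = 1/30240 × (24480.0 − 8640.00) = 0.523810.

S_3 ≈ 8.29470e+09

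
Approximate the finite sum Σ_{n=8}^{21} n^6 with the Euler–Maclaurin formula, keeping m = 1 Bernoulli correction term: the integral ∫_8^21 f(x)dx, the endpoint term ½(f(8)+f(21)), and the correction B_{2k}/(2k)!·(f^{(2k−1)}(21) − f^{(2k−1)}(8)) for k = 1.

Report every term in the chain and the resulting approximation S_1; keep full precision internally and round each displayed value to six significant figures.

∫_8^21 x^6 dx evaluates to 2.56999e+08.
½[f(8) + f(21)] = ½[262144 + 8.57661e+07] = 4.30141e+07.
So far: 3.00013e+08.
Order-1 term: 1/12 · (2.45046e+07 − 196608) = 2.02567e+06.

S_1 ≈ 3.02039e+08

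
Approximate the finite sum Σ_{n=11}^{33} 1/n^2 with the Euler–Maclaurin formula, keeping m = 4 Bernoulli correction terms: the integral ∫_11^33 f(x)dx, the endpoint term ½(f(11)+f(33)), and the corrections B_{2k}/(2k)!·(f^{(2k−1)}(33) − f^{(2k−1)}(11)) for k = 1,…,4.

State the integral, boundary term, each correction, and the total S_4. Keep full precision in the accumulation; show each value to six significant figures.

S_4 ≈ 0.0653178

The integral term ∫_11^33 1/x^2 dx = 0.0606061.
Boundary: ½(f(11) + f(33)) = ½(0.00826446 + 0.000918274) = 0.00459137.
Integral + boundary = 0.0651974.
Correction k=1: B_{2}/2! · (f^{(1)}(33) − f^{(1)}(11)) = 1/12 · (-5.56529e-05 − (-0.00150263)) = 0.000120581.
Running total after k=1: 0.0653180.
Correction k=2: B_{4}/4! · (f^{(3)}(33) − f^{(3)}(11)) = −1/720 · (-6.13256e-07 − (-0.000149021)) = -2.06122e-07.
Running total after k=2: 0.0653178.
Correction k=3: B_{6}/6! · (f^{(5)}(33) − f^{(5)}(11)) = 1/30240 · (-1.68941e-08 − (-3.69474e-05)) = 1.22125e-09.
Running total after k=3: 0.0653178.
Correction k=4: B_{8}/8! · (f^{(7)}(33) − f^{(7)}(11)) = −1/1209600 · (-8.68750e-10 − (-1.70996e-05)) = -1.41359e-11.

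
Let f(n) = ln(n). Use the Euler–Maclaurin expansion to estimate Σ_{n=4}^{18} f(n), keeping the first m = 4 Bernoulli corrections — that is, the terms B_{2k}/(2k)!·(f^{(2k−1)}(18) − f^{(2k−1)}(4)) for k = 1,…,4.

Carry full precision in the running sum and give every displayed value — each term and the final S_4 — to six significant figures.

∫_4^18 ln(x) dx evaluates to 32.4815.
Endpoint term: (f(4) + f(18))/2 = (1.38629 + 2.89037)/2 = 2.13833.
Running total after boundary: 34.6198.
k=1: B_{2}/(2)! × [f^{(1)}(18) − f^{(1)}(4)] = 1/12 × (0.0555556 − 0.250000) = -0.0162037.
After k=1: 34.6036.
k=2: B_{4}/(4)! × [f^{(3)}(18) − f^{(3)}(4)] = −1/720 × (0.000342936 − 0.0312500) = 4.29265e-05.
After k=2: 34.6037.
k=3: B_{6}/(6)! × [f^{(5)}(18) − f^{(5)}(4)] = 1/30240 × (1.27013e-05 − 0.0234375) = -7.74630e-07.
After k=3: 34.6037.
k=4: B_{8}/(8)! × [f^{(7)}(18) − f^{(7)}(4)] = −1/1209600 × (1.17605e-06 − 0.0439453) = 3.63295e-08.

S_4 ≈ 34.6037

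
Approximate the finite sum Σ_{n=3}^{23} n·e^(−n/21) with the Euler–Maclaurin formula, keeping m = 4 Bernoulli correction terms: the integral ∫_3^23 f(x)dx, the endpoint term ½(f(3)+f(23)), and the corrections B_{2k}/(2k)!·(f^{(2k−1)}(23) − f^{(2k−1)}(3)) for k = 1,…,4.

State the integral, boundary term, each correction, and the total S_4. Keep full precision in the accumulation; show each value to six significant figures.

S_4 ≈ 132.947

Integral: ∫_3^23 x·e^(−x/21) dx = 127.865.
Endpoint term: (f(3) + f(23))/2 = (2.60063 + 7.69258)/2 = 5.14661.
So far: 133.012.
Order-1 term: 1/12 · (-0.0318533 − 0.743038) = -0.0645743.
Partial sum through k=1: 132.947.
Order-2 term: −1/720 · (0.00144460 − 0.00561631) = 5.79405e-06.
Partial sum through k=2: 132.947.
Order-3 term: 1/30240 · (6.71524e-06 − 2.16502e-05) = -4.93880e-10.
Partial sum through k=3: 132.947.
Order-4 term: −1/1209600 · (2.30267e-08 − 6.93083e-08) = 3.82620e-14.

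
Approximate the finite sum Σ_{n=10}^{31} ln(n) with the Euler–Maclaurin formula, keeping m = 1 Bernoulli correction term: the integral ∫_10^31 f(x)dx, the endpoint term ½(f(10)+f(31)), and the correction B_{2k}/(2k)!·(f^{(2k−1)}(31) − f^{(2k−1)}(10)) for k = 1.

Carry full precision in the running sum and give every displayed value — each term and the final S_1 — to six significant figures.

S_1 ≈ 65.2904

∫_10^31 ln(x) dx evaluates to 62.4278.
Endpoint term: (f(10) + f(31))/2 = (2.30259 + 3.43399)/2 = 2.86829.
So far: 65.2960.
Correction k=1: B_{2}/2! · (f^{(1)}(31) − f^{(1)}(10)) = 1/12 · (0.0322581 − 0.100000) = -0.00564516.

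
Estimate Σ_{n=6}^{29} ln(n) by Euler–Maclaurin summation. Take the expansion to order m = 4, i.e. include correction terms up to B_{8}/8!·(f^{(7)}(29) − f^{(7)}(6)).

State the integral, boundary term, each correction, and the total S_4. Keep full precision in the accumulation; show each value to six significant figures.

The integral term ∫_6^29 ln(x) dx = 63.9010.
½[f(6) + f(29)] = ½[1.79176 + 3.36730] = 2.57953.
Integral + boundary = 66.4805.
k=1: B_{2}/(2)! × [f^{(1)}(29) − f^{(1)}(6)] = 1/12 × (0.0344828 − 0.166667) = -0.0110153.
Partial sum through k=1: 66.4695.
k=2: B_{4}/(4)! × [f^{(3)}(29) − f^{(3)}(6)] = −1/720 × (8.20042e-05 − 0.00925926) = 1.27462e-05.
Partial sum through k=2: 66.4695.
k=3: B_{6}/(6)! × [f^{(5)}(29) − f^{(5)}(6)] = 1/30240 × (1.17010e-06 − 0.00308642) = -1.02025e-07.
Partial sum through k=3: 66.4695.
k=4: B_{8}/(8)! × [f^{(7)}(29) − f^{(7)}(6)] = −1/1209600 × (4.17394e-08 − 0.00257202) = 2.12630e-09.

S_4 ≈ 66.4695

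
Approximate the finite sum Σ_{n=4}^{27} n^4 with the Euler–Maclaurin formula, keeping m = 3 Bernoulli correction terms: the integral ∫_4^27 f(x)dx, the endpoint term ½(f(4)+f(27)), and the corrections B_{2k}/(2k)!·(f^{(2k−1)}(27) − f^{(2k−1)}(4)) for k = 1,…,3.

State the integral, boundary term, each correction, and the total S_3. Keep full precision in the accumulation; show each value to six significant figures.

S_3 ≈ 3.14196e+06

∫_4^27 x^4 dx evaluates to 2.86958e+06.
Endpoint term: (f(4) + f(27))/2 = (256.000 + 531441)/2 = 265848.
Integral + boundary = 3.13543e+06.
Correction k=1: B_{2}/2! · (f^{(1)}(27) − f^{(1)}(4)) = 1/12 · (78732.0 − 256.000) = 6539.67.
Partial sum through k=1: 3.14196e+06.
Correction k=2: B_{4}/4! · (f^{(3)}(27) − f^{(3)}(4)) = −1/720 · (648.000 − 96.0000) = -0.766667.
Partial sum through k=2: 3.14196e+06.
Correction k=3: B_{6}/6! · (f^{(5)}(27) − f^{(5)}(4)) = 1/30240 · (0.00000 − 0.00000) = 0.00000.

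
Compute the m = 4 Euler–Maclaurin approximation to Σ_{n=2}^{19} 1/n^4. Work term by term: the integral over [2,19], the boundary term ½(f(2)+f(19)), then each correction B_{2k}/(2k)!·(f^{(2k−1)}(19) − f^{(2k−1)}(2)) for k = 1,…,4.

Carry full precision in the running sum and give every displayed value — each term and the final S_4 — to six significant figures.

∫_2^19 1/x^4 dx evaluates to 0.0416181.
½[f(2) + f(19)] = ½[0.0625000 + 7.67336e-06] = 0.0312538.
So far: 0.0728719.
Correction k=1: B_{2}/2! · (f^{(1)}(19) − f^{(1)}(2)) = 1/12 · (-1.61544e-06 − (-0.125000)) = 0.0104165.
After k=1: 0.0832884.
Correction k=2: B_{4}/4! · (f^{(3)}(19) − f^{(3)}(2)) = −1/720 · (-1.34247e-07 − (-0.937500)) = -0.00130208.
After k=2: 0.0819864.
Correction k=3: B_{6}/6! · (f^{(5)}(19) − f^{(5)}(2)) = 1/30240 · (-2.08251e-08 − (-13.1250)) = 0.000434028.
After k=3: 0.0824204.
Correction k=4: B_{8}/8! · (f^{(7)}(19) − f^{(7)}(2)) = −1/1209600 · (-5.19185e-09 − (-295.312)) = -0.000244141.

S_4 ≈ 0.0821762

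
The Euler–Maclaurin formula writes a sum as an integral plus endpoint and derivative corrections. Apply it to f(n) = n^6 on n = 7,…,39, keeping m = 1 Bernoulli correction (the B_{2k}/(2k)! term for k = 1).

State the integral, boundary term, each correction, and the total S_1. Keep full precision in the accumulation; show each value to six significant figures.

The integral term ∫_7^39 x^6 dx = 1.96043e+10.
½[f(7) + f(39)] = ½[117649 + 3.51874e+09] = 1.75943e+09.
So far: 2.13637e+10.
Correction k=1: B_{2}/2! · (f^{(1)}(39) − f^{(1)}(7)) = 1/12 · (5.41345e+08 − 100842) = 4.51037e+07.

S_1 ≈ 2.14088e+10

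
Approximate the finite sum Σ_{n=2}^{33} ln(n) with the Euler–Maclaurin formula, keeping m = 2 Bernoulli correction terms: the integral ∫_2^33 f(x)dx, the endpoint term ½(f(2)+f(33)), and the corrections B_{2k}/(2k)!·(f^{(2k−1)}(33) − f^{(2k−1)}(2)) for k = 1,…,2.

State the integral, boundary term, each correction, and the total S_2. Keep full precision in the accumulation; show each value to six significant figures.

S_2 ≈ 85.0545

∫_2^33 ln(x) dx evaluates to 82.9985.
Boundary: ½(f(2) + f(33)) = ½(0.693147 + 3.49651) = 2.09483.
So far: 85.0933.
Order-1 term: 1/12 · (0.0303030 − 0.500000) = -0.0391414.
Running total after k=1: 85.0541.
Order-2 term: −1/720 · (5.56529e-05 − 0.250000) = 0.000347145.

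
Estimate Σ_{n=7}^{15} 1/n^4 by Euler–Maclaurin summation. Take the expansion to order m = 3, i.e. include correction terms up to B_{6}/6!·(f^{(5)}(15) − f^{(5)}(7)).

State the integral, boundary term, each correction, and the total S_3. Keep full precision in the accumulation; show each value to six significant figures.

S_3 ≈ 0.00111037

∫_7^15 1/x^4 dx evaluates to 0.000873052.
Endpoint term: (f(7) + f(15))/2 = (0.000416493 + 1.97531e-05)/2 = 0.000218123.
Running total after boundary: 0.00109117.
Order-1 term: 1/12 · (-5.26749e-06 − (-0.000237996)) = 1.93940e-05.
After k=1: 0.00111057.
Order-2 term: −1/720 · (-7.02332e-07 − (-0.000145712)) = -2.01402e-07.
After k=2: 0.00111037.
Order-3 term: 1/30240 · (-1.74803e-07 − (-0.000166528)) = 5.50109e-09.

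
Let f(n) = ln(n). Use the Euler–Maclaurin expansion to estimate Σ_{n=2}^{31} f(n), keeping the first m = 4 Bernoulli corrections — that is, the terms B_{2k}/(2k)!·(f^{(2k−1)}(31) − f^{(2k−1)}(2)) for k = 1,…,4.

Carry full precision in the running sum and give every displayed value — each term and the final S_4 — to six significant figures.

Integral: ∫_2^31 ln(x) dx = 76.0673.
½[f(2) + f(31)] = ½[0.693147 + 3.43399] = 2.06357.
So far: 78.1309.
Correction k=1: B_{2}/2! · (f^{(1)}(31) − f^{(1)}(2)) = 1/12 · (0.0322581 − 0.500000) = -0.0389785.
Partial sum through k=1: 78.0919.
Correction k=2: B_{4}/4! · (f^{(3)}(31) − f^{(3)}(2)) = −1/720 · (6.71344e-05 − 0.250000) = 0.000347129.
Partial sum through k=2: 78.0922.
Correction k=3: B_{6}/6! · (f^{(5)}(31) − f^{(5)}(2)) = 1/30240 · (8.38306e-07 − 0.750000) = -2.48016e-05.
Partial sum through k=3: 78.0922.
Correction k=4: B_{8}/8! · (f^{(7)}(31) − f^{(7)}(2)) = −1/1209600 · (2.61698e-08 − 5.62500) = 4.65030e-06.

S_4 ≈ 78.0922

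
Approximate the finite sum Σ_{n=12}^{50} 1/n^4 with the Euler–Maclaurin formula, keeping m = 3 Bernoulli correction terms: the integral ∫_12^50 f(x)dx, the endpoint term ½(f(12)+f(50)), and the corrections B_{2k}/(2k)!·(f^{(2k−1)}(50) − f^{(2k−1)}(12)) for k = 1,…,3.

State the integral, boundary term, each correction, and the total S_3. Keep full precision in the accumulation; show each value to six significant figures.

The integral term ∫_12^50 1/x^4 dx = 0.000190235.
Boundary: ½(f(12) + f(50)) = ½(4.82253e-05 + 1.60000e-07) = 2.41927e-05.
So far: 0.000214427.
Order-1 term: 1/12 · (-1.28000e-08 − (-1.60751e-05)) = 1.33853e-06.
After k=1: 0.000215766.
Order-2 term: −1/720 · (-1.53600e-10 − (-3.34898e-06)) = -4.65115e-09.
After k=2: 0.000215761.
Order-3 term: 1/30240 · (-3.44064e-12 − (-1.30238e-06)) = 4.30680e-11.

S_3 ≈ 0.000215761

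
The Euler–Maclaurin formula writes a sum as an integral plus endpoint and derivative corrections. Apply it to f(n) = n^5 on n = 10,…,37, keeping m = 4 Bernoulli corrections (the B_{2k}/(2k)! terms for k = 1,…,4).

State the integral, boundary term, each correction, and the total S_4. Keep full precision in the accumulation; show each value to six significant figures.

S_4 ≈ 4.62953e+08

The integral term ∫_10^37 x^5 dx = 4.27454e+08.
½[f(10) + f(37)] = ½[100000 + 6.93440e+07] = 3.47220e+07.
Integral + boundary = 4.62176e+08.
Order-1 term: 1/12 · (9.37080e+06 − 50000.0) = 776734.
After k=1: 4.62953e+08.
Order-2 term: −1/720 · (82140.0 − 6000.00) = -105.750.
After k=2: 4.62953e+08.
Order-3 term: 1/30240 · (120.000 − 120.000) = 0.00000.
After k=3: 4.62953e+08.
Order-4 term: −1/1209600 · (0.00000 − 0.00000) = 0.00000.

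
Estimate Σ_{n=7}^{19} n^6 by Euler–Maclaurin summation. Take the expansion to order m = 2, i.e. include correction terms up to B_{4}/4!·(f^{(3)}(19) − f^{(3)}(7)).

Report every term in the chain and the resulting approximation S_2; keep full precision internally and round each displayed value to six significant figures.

S_2 ≈ 1.52389e+08

The integral term ∫_7^19 x^6 dx = 1.27578e+08.
Boundary: ½(f(7) + f(19)) = ½(117649 + 4.70459e+07) = 2.35818e+07.
Integral + boundary = 1.51160e+08.
k=1: B_{2}/(2)! × [f^{(1)}(19) − f^{(1)}(7)] = 1/12 × (1.48566e+07 − 100842) = 1.22965e+06.
Partial sum through k=1: 1.52390e+08.
k=2: B_{4}/(4)! × [f^{(3)}(19) − f^{(3)}(7)] = −1/720 × (823080 − 41160.0) = -1086.00.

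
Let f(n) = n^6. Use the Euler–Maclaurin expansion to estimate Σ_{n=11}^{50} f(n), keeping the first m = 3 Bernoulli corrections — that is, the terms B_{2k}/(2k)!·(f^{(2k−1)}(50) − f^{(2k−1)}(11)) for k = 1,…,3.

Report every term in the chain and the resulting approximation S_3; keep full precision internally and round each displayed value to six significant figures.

∫_11^50 x^6 dx evaluates to 1.11604e+11.
½[f(11) + f(50)] = ½[1.77156e+06 + 1.56250e+10] = 7.81339e+09.
Integral + boundary = 1.19418e+11.
Order-1 term: 1/12 · (1.87500e+09 − 966306) = 1.56169e+08.
After k=1: 1.19574e+11.
Order-2 term: −1/720 · (1.50000e+07 − 159720) = -20611.5.
After k=2: 1.19574e+11.
Order-3 term: 1/30240 · (36000.0 − 7920.00) = 0.928571.

S_3 ≈ 1.19574e+11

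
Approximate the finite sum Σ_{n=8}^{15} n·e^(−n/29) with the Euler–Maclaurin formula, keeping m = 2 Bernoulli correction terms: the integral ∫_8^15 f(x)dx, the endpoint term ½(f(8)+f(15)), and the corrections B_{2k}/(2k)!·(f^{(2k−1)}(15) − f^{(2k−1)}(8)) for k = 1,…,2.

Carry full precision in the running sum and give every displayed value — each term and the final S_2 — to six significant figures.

S_2 ≈ 61.0998

∫_8^15 x·e^(−x/29) dx evaluates to 53.6148.
½[f(8) + f(15)] = ½[6.07134 + 8.94244] = 7.50689.
So far: 61.1217.
k=1: B_{2}/(2)! × [f^{(1)}(15) − f^{(1)}(8)] = 1/12 × (0.287803 − 0.549561) = -0.0218132.
After k=1: 61.0998.
k=2: B_{4}/(4)! × [f^{(3)}(15) − f^{(3)}(8)] = −1/720 × (0.00175996 − 0.00245826) = 9.69857e-07.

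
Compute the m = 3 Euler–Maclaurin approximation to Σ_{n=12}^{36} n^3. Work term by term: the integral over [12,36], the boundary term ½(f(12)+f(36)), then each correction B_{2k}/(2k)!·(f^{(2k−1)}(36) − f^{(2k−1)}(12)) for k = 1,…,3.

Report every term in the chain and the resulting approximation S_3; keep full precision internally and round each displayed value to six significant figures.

S_3 ≈ 439200

∫_12^36 x^3 dx evaluates to 414720.
Endpoint term: (f(12) + f(36))/2 = (1728.00 + 46656.0)/2 = 24192.0.
Running total after boundary: 438912.
k=1: B_{2}/(2)! × [f^{(1)}(36) − f^{(1)}(12)] = 1/12 × (3888.00 − 432.000) = 288.000.
Running total after k=1: 439200.
k=2: B_{4}/(4)! × [f^{(3)}(36) − f^{(3)}(12)] = −1/720 × (6.00000 − 6.00000) = 0.00000.
Running total after k=2: 439200.
k=3: B_{6}/(6)! × [f^{(5)}(36) − f^{(5)}(12)] = 1/30240 × (0.00000 − 0.00000) = 0.00000.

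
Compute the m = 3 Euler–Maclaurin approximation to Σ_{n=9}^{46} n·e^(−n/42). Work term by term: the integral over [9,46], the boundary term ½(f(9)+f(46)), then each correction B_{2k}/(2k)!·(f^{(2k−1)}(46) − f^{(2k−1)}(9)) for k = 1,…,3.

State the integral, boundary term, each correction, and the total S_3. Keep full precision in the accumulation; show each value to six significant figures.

∫_9^46 x·e^(−x/42) dx evaluates to 492.682.
Boundary: ½(f(9) + f(46)) = ½(7.26406 + 15.3852) = 11.3246.
Integral + boundary = 504.007.
Correction k=1: B_{2}/2! · (f^{(1)}(46) − f^{(1)}(9)) = 1/12 · (-0.0318533 − 0.634164) = -0.0555014.
After k=1: 503.951.
Correction k=2: B_{4}/4! · (f^{(3)}(46) − f^{(3)}(9)) = −1/720 · (0.000361149 − 0.00127460) = 1.26869e-06.
After k=2: 503.951.
Correction k=3: B_{6}/6! · (f^{(5)}(46) − f^{(5)}(9)) = 1/30240 · (4.19702e-07 − 1.24133e-06) = -2.71702e-11.

S_3 ≈ 503.951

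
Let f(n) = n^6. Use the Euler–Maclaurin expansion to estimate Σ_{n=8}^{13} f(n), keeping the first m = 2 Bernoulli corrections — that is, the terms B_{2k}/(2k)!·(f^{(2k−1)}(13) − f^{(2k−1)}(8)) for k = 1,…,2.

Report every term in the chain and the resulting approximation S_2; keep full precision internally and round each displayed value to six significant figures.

S_2 ≈ 1.13779e+07

The integral term ∫_8^13 x^6 dx = 8.66448e+06.
Boundary: ½(f(8) + f(13)) = ½(262144 + 4.82681e+06) = 2.54448e+06.
Integral + boundary = 1.12090e+07.
k=1: B_{2}/(2)! × [f^{(1)}(13) − f^{(1)}(8)] = 1/12 × (2.22776e+06 − 196608) = 169262.
Running total after k=1: 1.13782e+07.
k=2: B_{4}/(4)! × [f^{(3)}(13) − f^{(3)}(8)] = −1/720 × (263640 − 61440.0) = -280.833.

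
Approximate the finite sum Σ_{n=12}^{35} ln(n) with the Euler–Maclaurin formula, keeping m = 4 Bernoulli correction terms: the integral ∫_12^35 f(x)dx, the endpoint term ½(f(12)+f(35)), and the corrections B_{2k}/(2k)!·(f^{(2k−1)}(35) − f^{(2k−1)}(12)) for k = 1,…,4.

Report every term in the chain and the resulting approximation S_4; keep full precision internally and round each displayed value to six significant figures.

∫_12^35 ln(x) dx evaluates to 71.6183.
Endpoint term: (f(12) + f(35))/2 = (2.48491 + 3.55535)/2 = 3.02013.
Integral + boundary = 74.6384.
Order-1 term: 1/12 · (0.0285714 − 0.0833333) = -0.00456349.
Running total after k=1: 74.6339.
Order-2 term: −1/720 · (4.66472e-05 − 0.00115741) = 1.54272e-06.
Running total after k=2: 74.6339.
Order-3 term: 1/30240 · (4.56952e-07 − 9.64506e-05) = -3.17439e-09.
Running total after k=3: 74.6339.
Order-4 term: −1/1209600 · (1.11907e-08 − 2.00939e-05) = 1.66028e-11.

S_4 ≈ 74.6339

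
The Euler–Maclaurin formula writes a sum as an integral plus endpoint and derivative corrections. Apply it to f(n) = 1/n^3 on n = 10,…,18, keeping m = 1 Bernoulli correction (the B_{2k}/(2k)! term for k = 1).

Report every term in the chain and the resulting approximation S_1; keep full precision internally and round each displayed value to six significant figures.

S_1 ≈ 0.00406514

The integral term ∫_10^18 1/x^3 dx = 0.00345679.
Endpoint term: (f(10) + f(18))/2 = (0.00100000 + 0.000171468)/2 = 0.000585734.
Running total after boundary: 0.00404252.
Order-1 term: 1/12 · (-2.85780e-05 − (-0.000300000)) = 2.26185e-05.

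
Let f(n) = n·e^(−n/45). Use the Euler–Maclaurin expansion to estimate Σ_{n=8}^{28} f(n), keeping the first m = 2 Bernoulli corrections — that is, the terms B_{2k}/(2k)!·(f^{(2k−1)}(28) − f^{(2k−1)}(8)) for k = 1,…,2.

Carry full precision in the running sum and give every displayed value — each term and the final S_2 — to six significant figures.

The integral term ∫_8^28 x·e^(−x/45) dx = 233.326.
Boundary: ½(f(8) + f(28)) = ½(6.69703 + 15.0290) = 10.8630.
Running total after boundary: 244.189.
k=1: B_{2}/(2)! × [f^{(1)}(28) − f^{(1)}(8)] = 1/12 × (0.202772 − 0.688306) = -0.0404611.
Partial sum through k=1: 244.149.
k=2: B_{4}/(4)! × [f^{(3)}(28) − f^{(3)}(8)] = −1/720 × (0.000630258 − 0.00116670) = 7.45054e-07.

S_2 ≈ 244.149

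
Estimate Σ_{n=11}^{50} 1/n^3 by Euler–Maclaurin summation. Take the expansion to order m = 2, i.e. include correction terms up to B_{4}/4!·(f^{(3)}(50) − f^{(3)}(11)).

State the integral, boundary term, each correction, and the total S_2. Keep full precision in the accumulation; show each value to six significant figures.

S_2 ≈ 0.00432888

∫_11^50 1/x^3 dx evaluates to 0.00393223.
Boundary: ½(f(11) + f(50)) = ½(0.000751315 + 8.00000e-06) = 0.000379657.
Running total after boundary: 0.00431189.
k=1: B_{2}/(2)! × [f^{(1)}(50) − f^{(1)}(11)] = 1/12 × (-4.80000e-07 − (-0.000204904)) = 1.70353e-05.
Running total after k=1: 0.00432892.
k=2: B_{4}/(4)! × [f^{(3)}(50) − f^{(3)}(11)] = −1/720 × (-3.84000e-09 − (-3.38684e-05)) = -4.70342e-08.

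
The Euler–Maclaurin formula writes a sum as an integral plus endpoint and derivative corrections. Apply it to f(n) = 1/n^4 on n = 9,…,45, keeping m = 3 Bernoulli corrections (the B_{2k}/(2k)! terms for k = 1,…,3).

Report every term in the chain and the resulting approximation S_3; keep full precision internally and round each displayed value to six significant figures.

S_3 ≈ 0.000535528

Integral: ∫_9^45 1/x^4 dx = 0.000453589.
½[f(9) + f(45)] = ½[0.000152416 + 2.43865e-07] = 7.63298e-05.
Integral + boundary = 0.000529919.
Correction k=1: B_{2}/2! · (f^{(1)}(45) − f^{(1)}(9)) = 1/12 · (-2.16769e-08 − (-6.77404e-05)) = 5.64322e-06.
After k=1: 0.000535562.
Correction k=2: B_{4}/4! · (f^{(3)}(45) − f^{(3)}(9)) = −1/720 · (-3.21139e-10 − (-2.50890e-05)) = -3.48454e-08.
After k=2: 0.000535528.
Correction k=3: B_{6}/6! · (f^{(5)}(45) − f^{(5)}(9)) = 1/30240 · (-8.88089e-12 − (-1.73455e-05)) = 5.73594e-10.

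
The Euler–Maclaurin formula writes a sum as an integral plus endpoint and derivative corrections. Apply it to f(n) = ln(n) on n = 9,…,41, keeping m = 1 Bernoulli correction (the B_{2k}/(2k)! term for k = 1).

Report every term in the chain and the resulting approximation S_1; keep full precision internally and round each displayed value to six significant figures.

Integral: ∫_9^41 ln(x) dx = 100.481.
Endpoint term: (f(9) + f(41))/2 = (2.19722 + 3.71357)/2 = 2.95540.
Integral + boundary = 103.437.
k=1: B_{2}/(2)! × [f^{(1)}(41) − f^{(1)}(9)] = 1/12 × (0.0243902 − 0.111111) = -0.00722674.

S_1 ≈ 103.430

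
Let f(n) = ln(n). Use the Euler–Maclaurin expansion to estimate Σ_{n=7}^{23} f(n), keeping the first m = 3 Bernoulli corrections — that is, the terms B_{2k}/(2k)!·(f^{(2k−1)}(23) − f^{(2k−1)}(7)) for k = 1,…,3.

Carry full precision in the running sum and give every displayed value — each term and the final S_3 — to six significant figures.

S_3 ≈ 45.0274

∫_7^23 ln(x) dx evaluates to 42.4950.
Boundary: ½(f(7) + f(23)) = ½(1.94591 + 3.13549) = 2.54070.
So far: 45.0357.
Order-1 term: 1/12 · (0.0434783 − 0.142857) = -0.00828157.
Running total after k=1: 45.0274.
Order-2 term: −1/720 · (0.000164379 − 0.00583090) = 7.87017e-06.
Running total after k=2: 45.0274.
Order-3 term: 1/30240 · (3.72883e-06 − 0.00142798) = -4.70981e-08.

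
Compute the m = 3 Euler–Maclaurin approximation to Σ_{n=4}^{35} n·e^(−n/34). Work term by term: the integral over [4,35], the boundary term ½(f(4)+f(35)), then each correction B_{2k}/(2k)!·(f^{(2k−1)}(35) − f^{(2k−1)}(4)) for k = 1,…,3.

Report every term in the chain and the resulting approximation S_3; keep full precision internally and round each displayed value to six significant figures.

∫_4^35 x·e^(−x/34) dx evaluates to 310.569.
½[f(4) + f(35)] = ½[3.55604 + 12.5026] = 8.02932.
Running total after boundary: 318.599.
k=1: B_{2}/(2)! × [f^{(1)}(35) − f^{(1)}(4)] = 1/12 × (-0.0105064 − 0.784420) = -0.0662439.
After k=1: 318.533.
k=2: B_{4}/(4)! × [f^{(3)}(35) − f^{(3)}(4)] = −1/720 × (0.000608934 − 0.00221664) = 2.23293e-06.
After k=2: 318.533.
k=3: B_{6}/(6)! × [f^{(5)}(35) − f^{(5)}(4)] = 1/30240 × (1.06138e-06 − 3.24803e-06) = -7.23098e-11.

S_3 ≈ 318.533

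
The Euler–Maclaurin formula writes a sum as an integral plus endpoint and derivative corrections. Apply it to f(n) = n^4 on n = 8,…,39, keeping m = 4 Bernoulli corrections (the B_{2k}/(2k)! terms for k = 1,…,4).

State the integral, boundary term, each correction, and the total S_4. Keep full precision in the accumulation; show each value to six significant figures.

S_4 ≈ 1.92167e+07

∫_8^39 x^4 dx evaluates to 1.80383e+07.
½[f(8) + f(39)] = ½[4096.00 + 2.31344e+06] = 1.15877e+06.
So far: 1.91971e+07.
Order-1 term: 1/12 · (237276 − 2048.00) = 19602.3.
Running total after k=1: 1.92167e+07.
Order-2 term: −1/720 · (936.000 − 192.000) = -1.03333.
Running total after k=2: 1.92167e+07.
Order-3 term: 1/30240 · (0.00000 − 0.00000) = 0.00000.
Running total after k=3: 1.92167e+07.
Order-4 term: −1/1209600 · (0.00000 − 0.00000) = 0.00000.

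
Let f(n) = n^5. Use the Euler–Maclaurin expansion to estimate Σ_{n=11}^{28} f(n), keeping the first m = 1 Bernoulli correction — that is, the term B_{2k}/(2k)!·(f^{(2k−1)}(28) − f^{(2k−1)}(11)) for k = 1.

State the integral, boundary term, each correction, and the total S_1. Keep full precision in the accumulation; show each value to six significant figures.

Integral: ∫_11^28 x^5 dx = 8.00198e+07.
Endpoint term: (f(11) + f(28))/2 = (161051 + 1.72104e+07)/2 = 8.68571e+06.
So far: 8.87055e+07.
Order-1 term: 1/12 · (3.07328e+06 − 73205.0) = 250006.

S_1 ≈ 8.89555e+07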